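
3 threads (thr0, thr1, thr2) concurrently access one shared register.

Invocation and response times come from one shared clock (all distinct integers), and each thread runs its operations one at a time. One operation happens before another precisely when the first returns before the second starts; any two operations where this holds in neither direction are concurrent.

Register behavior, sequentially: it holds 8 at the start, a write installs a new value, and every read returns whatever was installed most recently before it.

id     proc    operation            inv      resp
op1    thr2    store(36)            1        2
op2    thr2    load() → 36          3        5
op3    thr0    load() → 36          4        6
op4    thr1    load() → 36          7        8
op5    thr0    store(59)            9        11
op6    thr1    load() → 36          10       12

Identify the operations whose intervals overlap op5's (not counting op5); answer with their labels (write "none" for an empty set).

op6

overlap test against op5 [9,11]: concurrent iff the interval meets 9..11
op1 [1,2]: before
op2 [3,5]: before
op3 [4,6]: before
op4 [7,8]: before
op6 [10,12]: concurrent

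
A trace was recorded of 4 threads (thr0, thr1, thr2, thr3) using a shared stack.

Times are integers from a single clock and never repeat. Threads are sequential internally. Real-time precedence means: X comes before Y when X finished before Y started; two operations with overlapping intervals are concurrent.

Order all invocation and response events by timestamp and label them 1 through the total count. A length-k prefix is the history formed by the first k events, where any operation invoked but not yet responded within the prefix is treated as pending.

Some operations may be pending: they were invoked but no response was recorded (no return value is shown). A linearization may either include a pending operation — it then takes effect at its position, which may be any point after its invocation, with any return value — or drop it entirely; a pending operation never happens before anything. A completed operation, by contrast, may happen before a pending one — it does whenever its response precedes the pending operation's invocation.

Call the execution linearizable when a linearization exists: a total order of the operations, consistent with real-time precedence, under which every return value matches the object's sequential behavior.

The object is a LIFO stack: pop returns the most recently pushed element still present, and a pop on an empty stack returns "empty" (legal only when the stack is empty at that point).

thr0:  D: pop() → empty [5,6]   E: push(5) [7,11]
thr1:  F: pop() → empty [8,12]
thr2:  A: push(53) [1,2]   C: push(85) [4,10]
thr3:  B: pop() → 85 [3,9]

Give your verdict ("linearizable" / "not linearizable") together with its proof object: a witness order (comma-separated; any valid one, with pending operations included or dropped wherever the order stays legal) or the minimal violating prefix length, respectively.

not linearizable — minimal violating prefix: 9 events

events 1..8 are fine; event 9 — the response of B at time 9 — makes the prefix non-linearizable
2 orders of the 3 completed stack ops respect real time; none is legal
including or dropping the 3 pending operations (C, E, F) in any combination fails
for example A, B, D (pending dropped) fails at step 2: B pop() → 85 is not legal there
for example A, D, B (pending dropped) fails at step 2: D pop() → empty is not legal there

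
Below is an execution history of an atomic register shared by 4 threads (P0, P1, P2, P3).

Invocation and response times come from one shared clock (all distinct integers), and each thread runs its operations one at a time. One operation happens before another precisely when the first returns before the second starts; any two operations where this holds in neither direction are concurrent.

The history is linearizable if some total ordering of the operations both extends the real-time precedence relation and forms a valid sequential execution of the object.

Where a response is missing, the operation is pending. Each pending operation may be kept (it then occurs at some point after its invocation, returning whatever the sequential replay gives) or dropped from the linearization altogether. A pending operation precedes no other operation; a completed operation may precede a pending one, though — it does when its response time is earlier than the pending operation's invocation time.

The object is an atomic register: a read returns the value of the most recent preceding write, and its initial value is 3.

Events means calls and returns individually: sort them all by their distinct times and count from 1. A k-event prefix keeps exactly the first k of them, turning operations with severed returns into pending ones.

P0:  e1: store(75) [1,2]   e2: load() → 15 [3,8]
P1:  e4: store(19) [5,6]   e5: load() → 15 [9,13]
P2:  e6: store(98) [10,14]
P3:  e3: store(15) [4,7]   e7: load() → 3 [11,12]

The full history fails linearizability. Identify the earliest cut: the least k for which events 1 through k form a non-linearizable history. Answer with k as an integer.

events 1..11 are still linearizable — one witness is e1, e3, e2, e4:
1. e1 store(75), leaving value 75
2. e3 store(15), leaving value 15
3. e2 load() → 15, leaving value 15
4. e4 store(19), leaving value 19
at event 12 (e7's time-12 response) nothing linearizes any more
include/drop combinations of the 2 pending operations (e5, e6) were all tried; none helps
e.g. e1, e2, e3, e4, e7 (pending dropped): illegal at step 2, since e2 load() → 15 cannot apply there
e.g. e1, e2, e4, e3, e7 (pending dropped): illegal at step 2, since e2 load() → 15 cannot apply there

12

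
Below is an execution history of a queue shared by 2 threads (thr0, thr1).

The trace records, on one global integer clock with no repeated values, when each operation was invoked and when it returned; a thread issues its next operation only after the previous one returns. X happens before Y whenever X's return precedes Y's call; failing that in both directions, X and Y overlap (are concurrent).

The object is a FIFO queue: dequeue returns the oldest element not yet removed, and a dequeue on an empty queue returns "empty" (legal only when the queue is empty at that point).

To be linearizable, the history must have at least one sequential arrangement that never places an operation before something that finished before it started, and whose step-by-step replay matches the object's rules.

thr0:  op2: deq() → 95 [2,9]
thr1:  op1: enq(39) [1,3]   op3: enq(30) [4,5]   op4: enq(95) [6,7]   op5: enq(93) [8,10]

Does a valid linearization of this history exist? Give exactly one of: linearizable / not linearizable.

the violation lands at event 9, op2's response at time 9: events 1..8 linearize, events 1..9 do not
checked exhaustively: 4 real-time-consistent orders of 4 completed operations, zero legal queue replays
every completion of the 1 pending operation (op5) was checked; none linearizes
take op1, op2, op3, op4 (pending dropped): step 2 already fails, because op2 deq() → 95 cannot occur there
take op1, op3, op2, op4 (pending dropped): step 3 already fails, because op2 deq() → 95 cannot occur there

not linearizable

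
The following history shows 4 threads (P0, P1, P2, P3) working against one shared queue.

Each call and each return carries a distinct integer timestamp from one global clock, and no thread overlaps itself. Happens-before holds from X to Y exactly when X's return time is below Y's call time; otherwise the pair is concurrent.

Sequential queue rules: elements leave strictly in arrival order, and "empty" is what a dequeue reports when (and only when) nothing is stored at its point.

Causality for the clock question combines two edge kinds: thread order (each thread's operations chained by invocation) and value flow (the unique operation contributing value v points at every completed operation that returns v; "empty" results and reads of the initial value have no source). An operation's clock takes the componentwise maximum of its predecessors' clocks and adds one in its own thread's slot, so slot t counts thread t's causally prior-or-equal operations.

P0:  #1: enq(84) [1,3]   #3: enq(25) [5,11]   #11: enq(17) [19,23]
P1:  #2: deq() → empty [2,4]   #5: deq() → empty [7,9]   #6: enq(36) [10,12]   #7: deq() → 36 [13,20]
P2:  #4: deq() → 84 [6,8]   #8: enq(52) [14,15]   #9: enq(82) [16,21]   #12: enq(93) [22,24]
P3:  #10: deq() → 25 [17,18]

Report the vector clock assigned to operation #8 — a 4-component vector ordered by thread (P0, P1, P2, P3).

(1, 0, 2, 0)

#2 (invocation 2): nothing precedes it; P1's component alone gives (0, 1, 0, 0)
#1 (invocation 1): nothing precedes it; P0's component alone gives (1, 0, 0, 0)
#5, invoked 7, takes VC(#2)=(0, 1, 0, 0) under max, adds 1 for P1 → (0, 2, 0, 0)
#4, invoked 6, takes VC(#1)=(1, 0, 0, 0) under max, adds 1 for P2 → (1, 0, 1, 0)
#3, invoked 5, takes VC(#1)=(1, 0, 0, 0) under max, adds 1 for P0 → (2, 0, 0, 0)
#6, invoked 10, takes VC(#5)=(0, 2, 0, 0) under max, adds 1 for P1 → (0, 3, 0, 0)
#8, invoked 14, takes VC(#4)=(1, 0, 1, 0) under max, adds 1 for P2 → (1, 0, 2, 0)
#10, invoked 17, takes VC(#3)=(2, 0, 0, 0) under max, adds 1 for P3 → (2, 0, 0, 1)
#11, invoked 19, takes VC(#3)=(2, 0, 0, 0) under max, adds 1 for P0 → (3, 0, 0, 0)
#7, invoked 13, takes VC(#6)=(0, 3, 0, 0) under max, adds 1 for P1 → (0, 4, 0, 0)
#9, invoked 16, takes VC(#8)=(1, 0, 2, 0) under max, adds 1 for P2 → (1, 0, 3, 0)
#12, invoked 22, takes VC(#9)=(1, 0, 3, 0) under max, adds 1 for P2 → (1, 0, 4, 0)
target: VC(#8) = (1, 0, 2, 0)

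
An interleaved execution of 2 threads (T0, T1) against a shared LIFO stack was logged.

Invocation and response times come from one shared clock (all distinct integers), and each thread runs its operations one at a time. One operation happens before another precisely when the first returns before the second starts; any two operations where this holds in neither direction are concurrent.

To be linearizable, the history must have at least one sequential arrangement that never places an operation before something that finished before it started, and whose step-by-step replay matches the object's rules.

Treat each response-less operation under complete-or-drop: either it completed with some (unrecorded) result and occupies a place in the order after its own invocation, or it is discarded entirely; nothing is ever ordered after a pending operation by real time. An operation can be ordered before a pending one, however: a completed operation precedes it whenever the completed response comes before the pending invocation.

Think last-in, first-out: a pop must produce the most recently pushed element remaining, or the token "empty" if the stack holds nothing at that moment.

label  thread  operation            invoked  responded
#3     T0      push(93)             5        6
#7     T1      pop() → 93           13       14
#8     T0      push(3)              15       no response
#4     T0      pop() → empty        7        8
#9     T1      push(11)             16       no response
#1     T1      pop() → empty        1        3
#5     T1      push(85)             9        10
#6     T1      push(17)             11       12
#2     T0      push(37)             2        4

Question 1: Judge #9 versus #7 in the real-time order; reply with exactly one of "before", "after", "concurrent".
after

#9 spans [16,…), #7 spans [13,14]
resp(#7)=14 < inv(#9)=16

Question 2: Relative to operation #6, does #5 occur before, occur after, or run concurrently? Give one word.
before

#5 spans [9,10], #6 spans [11,12]
resp(#5)=10 < inv(#6)=11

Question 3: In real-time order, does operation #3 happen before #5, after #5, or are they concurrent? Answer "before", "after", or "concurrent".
before

#3 spans [5,6], #5 spans [9,10]
resp(#3)=6 < inv(#5)=9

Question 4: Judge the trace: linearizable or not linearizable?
not linearizable

already the first 8 events (up to #4's response at time 8) admit no linearization; the first 7 still do
no legal order exists: 2 real-time-consistent candidates over 4 completed LIFO stack operations, all rejected
e.g. #1, #2, #3, #4: illegal at step 4, since #4 pop() → empty cannot apply there
e.g. #2, #1, #3, #4: illegal at step 2, since #1 pop() → empty cannot apply there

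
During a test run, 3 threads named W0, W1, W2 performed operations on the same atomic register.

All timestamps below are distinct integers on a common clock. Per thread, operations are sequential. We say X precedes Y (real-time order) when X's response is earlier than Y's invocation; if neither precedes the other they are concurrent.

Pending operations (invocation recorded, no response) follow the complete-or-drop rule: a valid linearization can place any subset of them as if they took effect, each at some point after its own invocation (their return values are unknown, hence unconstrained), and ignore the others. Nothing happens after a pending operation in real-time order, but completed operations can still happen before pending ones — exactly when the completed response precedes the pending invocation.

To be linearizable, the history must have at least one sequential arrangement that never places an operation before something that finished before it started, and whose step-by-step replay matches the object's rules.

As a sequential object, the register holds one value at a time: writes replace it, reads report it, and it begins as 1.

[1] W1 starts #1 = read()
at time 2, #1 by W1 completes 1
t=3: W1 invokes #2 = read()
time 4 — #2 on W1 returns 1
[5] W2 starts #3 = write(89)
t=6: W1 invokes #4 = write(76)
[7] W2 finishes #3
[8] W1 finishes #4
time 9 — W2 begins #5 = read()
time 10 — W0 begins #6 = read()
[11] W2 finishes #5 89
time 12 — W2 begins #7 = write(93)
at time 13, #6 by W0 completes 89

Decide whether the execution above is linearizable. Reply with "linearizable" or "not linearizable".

witness order: #1, #2, #4, #3, #5, #6
1. #1 read() → 1, leaving value 1
2. #2 read() → 1, leaving value 1
3. #4 write(76), leaving value 76
4. #3 write(89), leaving value 89
5. #5 read() → 89, leaving value 89
6. #6 read() → 89, leaving value 89

linearizable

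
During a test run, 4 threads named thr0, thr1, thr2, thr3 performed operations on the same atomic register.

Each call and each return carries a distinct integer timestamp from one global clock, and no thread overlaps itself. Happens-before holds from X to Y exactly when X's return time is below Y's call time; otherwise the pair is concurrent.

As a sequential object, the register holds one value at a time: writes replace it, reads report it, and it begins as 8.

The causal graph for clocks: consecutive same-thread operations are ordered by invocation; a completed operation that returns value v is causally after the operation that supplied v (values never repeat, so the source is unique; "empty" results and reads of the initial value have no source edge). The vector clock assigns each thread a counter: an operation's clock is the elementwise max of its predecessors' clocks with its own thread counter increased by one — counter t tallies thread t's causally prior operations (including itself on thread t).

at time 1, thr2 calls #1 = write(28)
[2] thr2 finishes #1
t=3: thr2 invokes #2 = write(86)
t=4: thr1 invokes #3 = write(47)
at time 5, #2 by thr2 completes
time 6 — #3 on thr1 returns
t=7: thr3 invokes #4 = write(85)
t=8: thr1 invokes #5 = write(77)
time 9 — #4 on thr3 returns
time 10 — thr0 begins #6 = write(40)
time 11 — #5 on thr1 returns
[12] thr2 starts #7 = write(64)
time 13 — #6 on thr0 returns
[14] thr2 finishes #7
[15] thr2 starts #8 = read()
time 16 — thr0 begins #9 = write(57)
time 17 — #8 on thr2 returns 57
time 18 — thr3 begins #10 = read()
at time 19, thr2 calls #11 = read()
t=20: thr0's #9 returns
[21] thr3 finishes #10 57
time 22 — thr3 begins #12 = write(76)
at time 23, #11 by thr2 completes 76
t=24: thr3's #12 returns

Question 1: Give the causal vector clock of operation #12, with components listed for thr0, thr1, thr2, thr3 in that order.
root op #4, invoked 7: fresh clock plus thr3's own tick → (0, 0, 0, 1)
root op #1, invoked 1: fresh clock plus thr2's own tick → (0, 0, 1, 0)
root op #3, invoked 4: fresh clock plus thr1's own tick → (0, 1, 0, 0)
root op #6, invoked 10: fresh clock plus thr0's own tick → (1, 0, 0, 0)
VC(#2, invoked at 3): max of VC(#1)=(0, 0, 1, 0), then +1 on thread thr2 → (0, 0, 2, 0)
VC(#5, invoked at 8): max of VC(#3)=(0, 1, 0, 0), then +1 on thread thr1 → (0, 2, 0, 0)
VC(#9, invoked at 16): max of VC(#6)=(1, 0, 0, 0), then +1 on thread thr0 → (2, 0, 0, 0)
VC(#7, invoked at 12): max of VC(#2)=(0, 0, 2, 0), then +1 on thread thr2 → (0, 0, 3, 0)
VC(#10, invoked at 18): max of VC(#4)=(0, 0, 0, 1), VC(#9)=(2, 0, 0, 0), then +1 on thread thr3 → (2, 0, 0, 2)
VC(#12, invoked at 22): max of VC(#10)=(2, 0, 0, 2), then +1 on thread thr3 → (2, 0, 0, 3)
VC(#8, invoked at 15): max of VC(#7)=(0, 0, 3, 0), VC(#9)=(2, 0, 0, 0), then +1 on thread thr2 → (2, 0, 4, 0)
VC(#11, invoked at 19): max of VC(#8)=(2, 0, 4, 0), VC(#12)=(2, 0, 0, 3), then +1 on thread thr2 → (2, 0, 5, 3)
target: VC(#12) = (2, 0, 0, 3)

(2, 0, 0, 3)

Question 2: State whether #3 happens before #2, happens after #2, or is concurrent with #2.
#3 spans [4,6], #2 spans [3,5]
the intervals overlap in both directions

concurrent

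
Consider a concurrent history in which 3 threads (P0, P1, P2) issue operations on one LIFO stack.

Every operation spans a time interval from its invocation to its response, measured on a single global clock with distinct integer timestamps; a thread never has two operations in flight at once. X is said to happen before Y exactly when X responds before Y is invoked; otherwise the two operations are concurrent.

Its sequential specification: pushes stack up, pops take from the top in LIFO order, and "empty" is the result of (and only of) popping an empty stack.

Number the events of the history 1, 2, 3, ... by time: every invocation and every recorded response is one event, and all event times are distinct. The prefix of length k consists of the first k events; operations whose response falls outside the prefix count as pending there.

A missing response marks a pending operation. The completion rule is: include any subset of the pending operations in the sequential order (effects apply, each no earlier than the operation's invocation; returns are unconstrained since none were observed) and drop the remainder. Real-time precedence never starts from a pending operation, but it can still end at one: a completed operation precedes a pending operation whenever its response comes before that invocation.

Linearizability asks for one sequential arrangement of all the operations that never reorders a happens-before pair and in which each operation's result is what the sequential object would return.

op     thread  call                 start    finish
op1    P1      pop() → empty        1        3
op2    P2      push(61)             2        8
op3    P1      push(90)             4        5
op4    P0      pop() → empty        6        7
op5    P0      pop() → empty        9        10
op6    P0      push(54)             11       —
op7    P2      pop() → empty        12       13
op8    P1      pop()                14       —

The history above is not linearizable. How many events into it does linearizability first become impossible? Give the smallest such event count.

one valid order for events 1..6 is op1, op2, op3:
1. op1 pop() → empty, leaving stack <>
2. op2 push(61) (pending, included), leaving stack <61>
3. op3 push(90), leaving stack <61,90>
once event 7 joins (op4's response, time 7), exhaustive search finds no witness
including or dropping the 1 pending operation (op2) in any combination fails
sample order op1, op3, op4 (pending dropped) stalls at step 3 — op4 pop() → empty has no legal effect

7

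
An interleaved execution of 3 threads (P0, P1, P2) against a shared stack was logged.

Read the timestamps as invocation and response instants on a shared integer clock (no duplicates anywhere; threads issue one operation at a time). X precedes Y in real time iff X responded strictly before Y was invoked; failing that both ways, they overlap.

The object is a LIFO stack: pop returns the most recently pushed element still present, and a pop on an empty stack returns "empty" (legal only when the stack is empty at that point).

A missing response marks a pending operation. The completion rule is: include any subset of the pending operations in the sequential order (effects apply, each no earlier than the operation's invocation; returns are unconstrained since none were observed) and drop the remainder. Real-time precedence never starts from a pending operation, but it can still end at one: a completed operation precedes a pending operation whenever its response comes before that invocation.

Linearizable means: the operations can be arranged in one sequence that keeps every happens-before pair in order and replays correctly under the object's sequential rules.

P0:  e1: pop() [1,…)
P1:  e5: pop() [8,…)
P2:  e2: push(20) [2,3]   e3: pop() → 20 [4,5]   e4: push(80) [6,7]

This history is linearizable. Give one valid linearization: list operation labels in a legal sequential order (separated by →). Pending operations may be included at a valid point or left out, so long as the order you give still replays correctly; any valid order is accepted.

step 1: e1 pop() (pending, included) — stack <>
step 2: e2 push(20) — stack <20>
step 3: e3 pop() → 20 — stack <>
step 4: e4 push(80) — stack <80>

e1 → e2 → e3 → e4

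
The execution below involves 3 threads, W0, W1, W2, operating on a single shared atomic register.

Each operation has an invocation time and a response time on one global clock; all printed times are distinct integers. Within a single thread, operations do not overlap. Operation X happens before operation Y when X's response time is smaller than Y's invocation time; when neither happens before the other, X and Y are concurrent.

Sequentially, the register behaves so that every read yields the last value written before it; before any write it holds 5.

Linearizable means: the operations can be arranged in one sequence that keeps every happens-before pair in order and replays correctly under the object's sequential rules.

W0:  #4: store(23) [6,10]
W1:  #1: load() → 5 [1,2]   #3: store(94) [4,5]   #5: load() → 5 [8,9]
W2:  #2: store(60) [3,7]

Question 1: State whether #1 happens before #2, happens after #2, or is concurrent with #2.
#1 spans [1,2], #2 spans [3,7]
resp(#1)=2 < inv(#2)=3

before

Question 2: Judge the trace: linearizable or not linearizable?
already the first 9 events (up to #5's response at time 9) admit no linearization; the first 8 still do
every one of the 2 real-time-consistent orders over 4 completed atomic register ops fails the sequential spec
including or dropping the 1 pending operation (#4) in any combination fails
take #1, #2, #3, #5 (pending dropped): step 4 already fails, because #5 load() → 5 cannot occur there
take #1, #3, #2, #5 (pending dropped): step 4 already fails, because #5 load() → 5 cannot occur there

not linearizable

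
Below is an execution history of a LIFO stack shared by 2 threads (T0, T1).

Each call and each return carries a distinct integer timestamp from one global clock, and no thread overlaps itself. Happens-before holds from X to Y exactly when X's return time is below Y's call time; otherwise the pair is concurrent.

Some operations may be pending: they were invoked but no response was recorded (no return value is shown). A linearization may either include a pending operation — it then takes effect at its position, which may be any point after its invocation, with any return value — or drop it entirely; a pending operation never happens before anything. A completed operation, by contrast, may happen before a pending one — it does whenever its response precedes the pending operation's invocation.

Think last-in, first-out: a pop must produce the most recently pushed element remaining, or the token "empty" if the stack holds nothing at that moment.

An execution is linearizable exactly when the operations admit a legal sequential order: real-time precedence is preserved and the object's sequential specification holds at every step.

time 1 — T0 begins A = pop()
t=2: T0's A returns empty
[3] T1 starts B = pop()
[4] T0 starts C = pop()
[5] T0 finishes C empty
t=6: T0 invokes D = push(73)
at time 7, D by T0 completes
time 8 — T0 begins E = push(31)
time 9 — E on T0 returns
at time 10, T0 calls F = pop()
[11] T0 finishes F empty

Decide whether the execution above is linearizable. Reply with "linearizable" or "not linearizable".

not linearizable

events 1..10 are fine; event 11 — the response of F at time 11 — makes the prefix non-linearizable
exhaustive check: the 5 completed LIFO stack ops admit one real-time order; illegal
completion choices over the 1 pending operation (B) were checked; none helps
one such order, A, C, D, E, F (pending dropped), breaks at step 5 where F pop() → empty is illegal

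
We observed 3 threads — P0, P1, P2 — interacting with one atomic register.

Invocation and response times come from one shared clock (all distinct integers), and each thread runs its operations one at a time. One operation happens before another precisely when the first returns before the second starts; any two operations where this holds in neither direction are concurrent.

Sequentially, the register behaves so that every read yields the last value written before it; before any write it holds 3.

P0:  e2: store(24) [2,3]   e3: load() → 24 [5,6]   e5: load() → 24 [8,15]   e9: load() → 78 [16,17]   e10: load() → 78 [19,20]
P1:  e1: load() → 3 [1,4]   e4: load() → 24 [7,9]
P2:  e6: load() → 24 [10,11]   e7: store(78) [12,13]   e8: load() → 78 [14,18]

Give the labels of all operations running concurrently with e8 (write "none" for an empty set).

e8 spans [14,18]; an op avoiding the whole window 14..18 is ordered, any other is concurrent
e1 [1,4]: before
e2 [2,3]: before
e3 [5,6]: before
e4 [7,9]: before
e5 [8,15]: concurrent
e6 [10,11]: before
e7 [12,13]: before
e9 [16,17]: concurrent
e10 [19,20]: after

e5, e9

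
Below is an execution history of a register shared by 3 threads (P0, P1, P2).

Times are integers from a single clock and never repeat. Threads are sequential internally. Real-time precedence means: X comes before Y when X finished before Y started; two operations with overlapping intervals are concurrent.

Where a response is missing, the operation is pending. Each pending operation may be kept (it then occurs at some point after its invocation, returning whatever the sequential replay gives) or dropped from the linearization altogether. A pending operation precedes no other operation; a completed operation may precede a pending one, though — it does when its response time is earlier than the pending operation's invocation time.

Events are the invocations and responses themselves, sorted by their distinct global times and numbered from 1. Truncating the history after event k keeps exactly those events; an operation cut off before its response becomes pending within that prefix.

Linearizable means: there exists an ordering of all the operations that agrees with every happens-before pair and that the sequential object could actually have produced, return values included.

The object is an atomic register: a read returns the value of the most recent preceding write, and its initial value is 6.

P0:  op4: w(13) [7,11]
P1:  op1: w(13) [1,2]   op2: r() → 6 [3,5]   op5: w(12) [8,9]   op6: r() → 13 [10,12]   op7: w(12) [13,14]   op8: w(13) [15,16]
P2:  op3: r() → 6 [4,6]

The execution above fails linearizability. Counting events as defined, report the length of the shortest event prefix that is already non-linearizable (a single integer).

one valid order for events 1..4 is op1:
1. op1 w(13), leaving value 13
with event 5 included (op2 responding at time 5), all real-time-consistent orders fail
including or dropping the 1 pending operation (op3) in any combination fails
e.g. op1, op2 (pending dropped): illegal at step 2, since op2 r() → 6 cannot apply there

5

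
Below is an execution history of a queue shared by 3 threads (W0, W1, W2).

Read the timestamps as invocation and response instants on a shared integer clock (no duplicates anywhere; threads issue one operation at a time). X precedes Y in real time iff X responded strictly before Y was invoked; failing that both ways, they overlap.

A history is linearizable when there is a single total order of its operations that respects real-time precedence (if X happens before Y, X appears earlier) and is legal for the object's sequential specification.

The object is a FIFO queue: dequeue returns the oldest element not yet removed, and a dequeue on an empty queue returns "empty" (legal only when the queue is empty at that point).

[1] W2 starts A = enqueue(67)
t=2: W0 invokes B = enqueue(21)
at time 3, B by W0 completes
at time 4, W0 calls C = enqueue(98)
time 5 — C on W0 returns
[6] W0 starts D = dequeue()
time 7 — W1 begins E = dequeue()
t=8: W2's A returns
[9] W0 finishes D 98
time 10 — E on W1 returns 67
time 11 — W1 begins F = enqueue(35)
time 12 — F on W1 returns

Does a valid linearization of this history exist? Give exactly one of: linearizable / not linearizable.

prefix check: 1..9 passes, 1..10 fails once E's time-10 response joins
checked exhaustively: 10 real-time-consistent orders of 5 completed operations, zero legal queue replays
for example A, B, C, D, E fails at step 4: D dequeue() → 98 is not legal there
for example A, B, C, E, D fails at step 5: D dequeue() → 98 is not legal there

not linearizable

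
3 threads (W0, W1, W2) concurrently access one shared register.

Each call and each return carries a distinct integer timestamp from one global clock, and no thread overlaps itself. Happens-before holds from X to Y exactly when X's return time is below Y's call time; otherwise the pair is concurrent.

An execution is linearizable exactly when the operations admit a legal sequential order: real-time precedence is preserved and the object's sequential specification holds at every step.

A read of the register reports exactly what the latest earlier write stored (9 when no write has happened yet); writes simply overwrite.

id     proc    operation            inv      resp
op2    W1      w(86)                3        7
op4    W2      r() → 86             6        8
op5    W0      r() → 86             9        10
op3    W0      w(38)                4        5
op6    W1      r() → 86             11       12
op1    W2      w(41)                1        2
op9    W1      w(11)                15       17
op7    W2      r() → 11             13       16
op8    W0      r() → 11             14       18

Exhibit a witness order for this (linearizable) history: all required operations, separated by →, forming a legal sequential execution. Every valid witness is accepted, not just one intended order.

step 1: op1 w(41) — value 41
step 2: op3 w(38) — value 38
step 3: op2 w(86) — value 86
step 4: op4 r() → 86 — value 86
step 5: op5 r() → 86 — value 86
step 6: op6 r() → 86 — value 86
step 7: op9 w(11) — value 11
step 8: op7 r() → 11 — value 11
step 9: op8 r() → 11 — value 11

op1 → op3 → op2 → op4 → op5 → op6 → op9 → op7 → op8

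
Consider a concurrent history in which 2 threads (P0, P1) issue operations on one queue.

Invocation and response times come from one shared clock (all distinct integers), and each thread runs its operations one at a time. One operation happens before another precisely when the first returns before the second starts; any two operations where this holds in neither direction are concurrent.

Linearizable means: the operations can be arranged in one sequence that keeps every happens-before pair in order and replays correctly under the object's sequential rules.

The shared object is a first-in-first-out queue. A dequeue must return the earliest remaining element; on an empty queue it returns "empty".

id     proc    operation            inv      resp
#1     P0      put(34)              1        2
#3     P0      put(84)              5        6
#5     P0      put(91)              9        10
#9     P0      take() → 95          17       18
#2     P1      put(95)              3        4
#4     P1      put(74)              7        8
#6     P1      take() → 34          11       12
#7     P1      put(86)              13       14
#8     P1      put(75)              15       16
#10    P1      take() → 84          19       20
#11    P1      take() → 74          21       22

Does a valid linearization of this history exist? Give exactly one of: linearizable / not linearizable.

linearizable

one valid linearization: #1, #2, #3, #4, #5, #6, #7, #8, #9, #10, #11
step 1: #1 put(34) — queue <34>
step 2: #2 put(95) — queue <34,95>
step 3: #3 put(84) — queue <34,95,84>
step 4: #4 put(74) — queue <34,95,84,74>
step 5: #5 put(91) — queue <34,95,84,74,91>
step 6: #6 take() → 34 — queue <95,84,74,91>
step 7: #7 put(86) — queue <95,84,74,91,86>
step 8: #8 put(75) — queue <95,84,74,91,86,75>
step 9: #9 take() → 95 — queue <84,74,91,86,75>
step 10: #10 take() → 84 — queue <74,91,86,75>
step 11: #11 take() → 74 — queue <91,86,75>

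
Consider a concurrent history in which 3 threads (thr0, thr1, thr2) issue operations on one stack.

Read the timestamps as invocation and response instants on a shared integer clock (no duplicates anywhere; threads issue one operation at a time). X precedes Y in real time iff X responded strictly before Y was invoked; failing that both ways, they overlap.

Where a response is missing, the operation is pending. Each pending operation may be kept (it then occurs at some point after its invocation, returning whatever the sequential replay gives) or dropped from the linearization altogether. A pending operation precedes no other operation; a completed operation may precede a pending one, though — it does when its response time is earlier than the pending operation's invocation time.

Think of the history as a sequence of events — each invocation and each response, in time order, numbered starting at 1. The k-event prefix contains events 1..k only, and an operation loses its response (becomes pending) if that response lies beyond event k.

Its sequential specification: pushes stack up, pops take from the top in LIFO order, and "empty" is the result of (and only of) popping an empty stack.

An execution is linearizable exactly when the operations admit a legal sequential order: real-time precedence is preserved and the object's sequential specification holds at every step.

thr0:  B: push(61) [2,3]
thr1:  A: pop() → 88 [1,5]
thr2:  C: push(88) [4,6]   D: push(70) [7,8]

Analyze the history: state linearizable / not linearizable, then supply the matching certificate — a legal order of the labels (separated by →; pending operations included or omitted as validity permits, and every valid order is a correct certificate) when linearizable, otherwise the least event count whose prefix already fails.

linearizable — witness: B → C → A → D

after step 1 (B push(61)): stack <61>
after step 2 (C push(88)): stack <61,88>
after step 3 (A pop() → 88): stack <61>
after step 4 (D push(70)): stack <61,70>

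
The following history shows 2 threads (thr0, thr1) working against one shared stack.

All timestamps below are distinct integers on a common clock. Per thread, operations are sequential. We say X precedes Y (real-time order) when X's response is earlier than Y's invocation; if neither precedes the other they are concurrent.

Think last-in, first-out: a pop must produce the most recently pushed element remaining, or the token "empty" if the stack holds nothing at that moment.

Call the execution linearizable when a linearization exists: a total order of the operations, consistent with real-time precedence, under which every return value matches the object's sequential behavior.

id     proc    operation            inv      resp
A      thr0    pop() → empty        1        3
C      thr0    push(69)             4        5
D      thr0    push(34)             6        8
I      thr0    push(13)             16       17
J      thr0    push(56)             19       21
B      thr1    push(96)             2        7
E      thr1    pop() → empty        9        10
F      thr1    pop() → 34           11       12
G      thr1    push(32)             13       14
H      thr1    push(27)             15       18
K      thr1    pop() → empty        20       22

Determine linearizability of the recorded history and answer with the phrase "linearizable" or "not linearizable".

prefix check: 1..9 passes, 1..10 fails once E's time-10 response joins
the 5 completed operations admit 4 real-time orders; each fails the stack replay
one such order, A, B, C, D, E, breaks at step 5 where E pop() → empty is illegal
one such order, A, C, B, D, E, breaks at step 5 where E pop() → empty is illegal

not linearizable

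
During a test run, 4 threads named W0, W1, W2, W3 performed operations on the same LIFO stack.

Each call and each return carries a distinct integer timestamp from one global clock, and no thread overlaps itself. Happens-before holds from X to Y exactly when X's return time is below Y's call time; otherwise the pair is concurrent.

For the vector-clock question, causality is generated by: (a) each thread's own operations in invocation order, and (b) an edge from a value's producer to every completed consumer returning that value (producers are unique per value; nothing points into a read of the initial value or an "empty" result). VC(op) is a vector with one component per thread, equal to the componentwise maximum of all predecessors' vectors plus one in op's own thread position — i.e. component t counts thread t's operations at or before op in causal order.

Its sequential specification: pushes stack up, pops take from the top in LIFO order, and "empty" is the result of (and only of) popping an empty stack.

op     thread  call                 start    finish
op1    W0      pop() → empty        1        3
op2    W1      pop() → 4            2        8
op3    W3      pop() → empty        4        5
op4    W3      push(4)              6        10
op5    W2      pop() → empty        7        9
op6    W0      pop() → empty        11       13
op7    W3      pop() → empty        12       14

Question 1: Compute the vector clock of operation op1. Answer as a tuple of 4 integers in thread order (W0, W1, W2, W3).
(1, 0, 0, 0)

op3, invoked 4, has no incoming edges; only W3's bump applies → (0, 0, 0, 1)
op5, invoked 7, has no incoming edges; only W2's bump applies → (0, 0, 1, 0)
op1, invoked 1, has no incoming edges; only W0's bump applies → (1, 0, 0, 0)
op4 (invocation 6): componentwise max over VC(op3)=(0, 0, 0, 1), +1 at W3, giving (0, 0, 0, 2)
op6 (invocation 11): componentwise max over VC(op1)=(1, 0, 0, 0), +1 at W0, giving (2, 0, 0, 0)
op7 (invocation 12): componentwise max over VC(op4)=(0, 0, 0, 2), +1 at W3, giving (0, 0, 0, 3)
op2 (invocation 2): componentwise max over VC(op4)=(0, 0, 0, 2), +1 at W1, giving (0, 1, 0, 2)
target: VC(op1) = (1, 0, 0, 0)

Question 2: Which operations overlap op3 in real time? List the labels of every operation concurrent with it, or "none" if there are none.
op2

op3 spans [4,5]: anything still running between times 4 and 5 counts as concurrent
op1 [1,3]: before
op2 [2,8]: concurrent
op4 [6,10]: after
op5 [7,9]: after
op6 [11,13]: after
op7 [12,14]: after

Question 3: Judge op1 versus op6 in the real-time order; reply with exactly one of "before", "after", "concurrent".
before

op1 spans [1,3], op6 spans [11,13]
resp(op1)=3 < inv(op6)=11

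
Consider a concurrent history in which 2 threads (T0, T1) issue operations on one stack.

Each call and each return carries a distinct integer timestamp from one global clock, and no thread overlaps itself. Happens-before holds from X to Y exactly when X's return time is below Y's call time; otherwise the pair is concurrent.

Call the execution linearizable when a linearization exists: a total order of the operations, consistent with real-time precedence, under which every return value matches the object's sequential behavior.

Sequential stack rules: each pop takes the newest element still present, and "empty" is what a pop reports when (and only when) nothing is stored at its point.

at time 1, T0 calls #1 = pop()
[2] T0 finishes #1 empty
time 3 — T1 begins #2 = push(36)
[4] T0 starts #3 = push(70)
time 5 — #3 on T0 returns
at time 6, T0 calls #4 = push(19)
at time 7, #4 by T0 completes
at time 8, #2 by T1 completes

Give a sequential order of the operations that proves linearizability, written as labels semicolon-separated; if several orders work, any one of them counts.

#1; #2; #3; #4

after step 1 (#1 pop() → empty): stack <>
after step 2 (#2 push(36)): stack <36>
after step 3 (#3 push(70)): stack <36,70>
after step 4 (#4 push(19)): stack <36,70,19>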